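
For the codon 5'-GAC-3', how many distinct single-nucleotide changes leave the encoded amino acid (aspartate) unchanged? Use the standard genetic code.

Position 1: none → 0 synonymous.
Position 2: none → 0 synonymous.
Position 3: GAU → 1 synonymous.
Total: 0 + 0 + 1 = 1.

1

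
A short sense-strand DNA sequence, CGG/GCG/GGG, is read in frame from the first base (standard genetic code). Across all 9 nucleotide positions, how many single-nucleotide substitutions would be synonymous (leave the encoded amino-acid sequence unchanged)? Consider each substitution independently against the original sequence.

10

Codon 1 (CGG, Arg): 4 synonymous substitutions.
Codon 2 (GCG, Ala): 3 synonymous substitutions.
Codon 3 (GGG, Gly): 3 synonymous substitutions.
Total: 4 + 3 + 3 = 10.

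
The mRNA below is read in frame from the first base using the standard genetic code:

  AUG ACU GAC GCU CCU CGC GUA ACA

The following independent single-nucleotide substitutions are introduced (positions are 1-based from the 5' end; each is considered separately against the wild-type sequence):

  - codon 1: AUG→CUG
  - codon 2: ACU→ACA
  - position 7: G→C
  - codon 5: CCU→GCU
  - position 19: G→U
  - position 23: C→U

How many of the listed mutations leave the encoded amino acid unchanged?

Codon 1: AUG (Met) → CUG (Leu) — missense.
Codon 2: ACU (Thr) → ACA (Thr) — synonymous.
Codon 3: GAC (Asp) → CAC (His) — missense.
Codon 5: CCU (Pro) → GCU (Ala) — missense.
Codon 7: GUA (Val) → UUA (Leu) — missense.
Codon 8: ACA (Thr) → AUA (Ile) — missense.
Synonymous: 1 of 6.

1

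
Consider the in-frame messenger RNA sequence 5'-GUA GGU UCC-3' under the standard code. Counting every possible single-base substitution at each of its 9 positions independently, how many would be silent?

Codon 1 (GUA, Val): 3 synonymous substitutions.
Codon 2 (GGU, Gly): 3 synonymous substitutions.
Codon 3 (UCC, Ser): 3 synonymous substitutions.
Total: 3 + 3 + 3 = 9.

9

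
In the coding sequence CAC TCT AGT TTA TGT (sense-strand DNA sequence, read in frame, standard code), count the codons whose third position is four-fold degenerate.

Codon 1 CAC (His): third position 2-fold.
Codon 2 TCT (Ser): third position 4-fold.
Codon 3 AGT (Ser): third position 2-fold.
Codon 4 TTA (Leu): third position 2-fold.
Codon 5 TGT (Cys): third position 2-fold.
Four-fold degenerate third positions: 1.

1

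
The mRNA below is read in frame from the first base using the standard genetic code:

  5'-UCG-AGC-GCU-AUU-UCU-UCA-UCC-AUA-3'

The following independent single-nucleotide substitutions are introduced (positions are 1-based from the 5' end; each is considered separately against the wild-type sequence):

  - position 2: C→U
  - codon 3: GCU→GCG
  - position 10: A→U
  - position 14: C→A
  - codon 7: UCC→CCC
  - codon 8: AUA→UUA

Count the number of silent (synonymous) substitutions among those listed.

Codon 1: UCG (Ser) → UUG (Leu) — missense.
Codon 3: GCU (Ala) → GCG (Ala) — synonymous.
Codon 4: AUU (Ile) → UUU (Phe) — missense.
Codon 5: UCU (Ser) → UAU (Tyr) — missense.
Codon 7: UCC (Ser) → CCC (Pro) — missense.
Codon 8: AUA (Ile) → UUA (Leu) — missense.
Synonymous: 1 of 6.

1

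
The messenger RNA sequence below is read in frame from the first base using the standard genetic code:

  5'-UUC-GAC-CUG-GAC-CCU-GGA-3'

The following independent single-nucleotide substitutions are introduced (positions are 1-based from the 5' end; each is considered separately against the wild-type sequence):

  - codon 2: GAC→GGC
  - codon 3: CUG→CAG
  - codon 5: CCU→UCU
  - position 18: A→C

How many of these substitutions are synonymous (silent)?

1

Codon 2: GAC (Asp) → GGC (Gly) — missense.
Codon 3: CUG (Leu) → CAG (Gln) — missense.
Codon 5: CCU (Pro) → UCU (Ser) — missense.
Codon 6: GGA (Gly) → GGC (Gly) — synonymous.
Synonymous: 1 of 4.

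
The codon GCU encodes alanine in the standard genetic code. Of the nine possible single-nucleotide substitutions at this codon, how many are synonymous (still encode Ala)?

Position 1: none → 0 synonymous.
Position 2: none → 0 synonymous.
Position 3: GCC, GCA, GCG → 3 synonymous.
Total: 0 + 0 + 3 = 3.

3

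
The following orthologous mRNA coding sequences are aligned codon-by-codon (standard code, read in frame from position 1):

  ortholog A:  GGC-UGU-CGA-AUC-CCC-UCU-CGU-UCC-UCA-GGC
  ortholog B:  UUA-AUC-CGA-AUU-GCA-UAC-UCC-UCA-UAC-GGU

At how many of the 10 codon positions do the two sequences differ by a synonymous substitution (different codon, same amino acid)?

Codon 1: GGC Gly / UUA Leu — nonsynonymous.
Codon 2: UGU Cys / AUC Ile — nonsynonymous.
Codon 3: CGA Arg / CGA Arg — identical.
Codon 4: AUC Ile / AUU Ile — synonymous.
Codon 5: CCC Pro / GCA Ala — nonsynonymous.
Codon 6: UCU Ser / UAC Tyr — nonsynonymous.
Codon 7: CGU Arg / UCC Ser — nonsynonymous.
Codon 8: UCC Ser / UCA Ser — synonymous.
Codon 9: UCA Ser / UAC Tyr — nonsynonymous.
Codon 10: GGC Gly / GGU Gly — synonymous.
Synonymous differences: 3.

3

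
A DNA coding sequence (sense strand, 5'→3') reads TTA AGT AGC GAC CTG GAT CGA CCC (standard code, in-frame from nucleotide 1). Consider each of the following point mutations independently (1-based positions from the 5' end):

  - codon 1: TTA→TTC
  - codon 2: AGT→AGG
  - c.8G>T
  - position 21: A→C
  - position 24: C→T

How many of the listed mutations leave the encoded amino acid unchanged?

2

Codon 1: TTA (Leu) → TTC (Phe) — missense.
Codon 2: AGT (Ser) → AGG (Arg) — missense.
Codon 3: AGC (Ser) → ATC (Ile) — missense.
Codon 7: CGA (Arg) → CGC (Arg) — synonymous.
Codon 8: CCC (Pro) → CCT (Pro) — synonymous.
Synonymous: 2 of 5.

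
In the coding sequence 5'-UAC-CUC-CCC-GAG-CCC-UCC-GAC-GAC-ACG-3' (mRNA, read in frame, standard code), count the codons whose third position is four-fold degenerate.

5

Codon 1 UAC (Tyr): third position 2-fold.
Codon 2 CUC (Leu): third position 4-fold.
Codon 3 CCC (Pro): third position 4-fold.
Codon 4 GAG (Glu): third position 2-fold.
Codon 5 CCC (Pro): third position 4-fold.
Codon 6 UCC (Ser): third position 4-fold.
Codon 7 GAC (Asp): third position 2-fold.
Codon 8 GAC (Asp): third position 2-fold.
Codon 9 ACG (Thr): third position 4-fold.
Four-fold degenerate third positions: 5.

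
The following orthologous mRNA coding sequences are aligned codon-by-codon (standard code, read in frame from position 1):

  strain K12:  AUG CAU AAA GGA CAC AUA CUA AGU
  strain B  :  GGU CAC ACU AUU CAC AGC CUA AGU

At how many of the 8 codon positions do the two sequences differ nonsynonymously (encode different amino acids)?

4

Codon 1: AUG Met / GGU Gly — nonsynonymous.
Codon 2: CAU His / CAC His — synonymous.
Codon 3: AAA Lys / ACU Thr — nonsynonymous.
Codon 4: GGA Gly / AUU Ile — nonsynonymous.
Codon 5: CAC His / CAC His — identical.
Codon 6: AUA Ile / AGC Ser — nonsynonymous.
Codon 7: CUA Leu / CUA Leu — identical.
Codon 8: AGU Ser / AGU Ser — identical.
Nonsynonymous differences: 4.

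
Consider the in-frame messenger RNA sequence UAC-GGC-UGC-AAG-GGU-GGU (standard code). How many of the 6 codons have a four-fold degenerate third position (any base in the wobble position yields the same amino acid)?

Codon 1 UAC (Tyr): third position 2-fold.
Codon 2 GGC (Gly): third position 4-fold.
Codon 3 UGC (Cys): third position 2-fold.
Codon 4 AAG (Lys): third position 2-fold.
Codon 5 GGU (Gly): third position 4-fold.
Codon 6 GGU (Gly): third position 4-fold.
Four-fold degenerate third positions: 3.

3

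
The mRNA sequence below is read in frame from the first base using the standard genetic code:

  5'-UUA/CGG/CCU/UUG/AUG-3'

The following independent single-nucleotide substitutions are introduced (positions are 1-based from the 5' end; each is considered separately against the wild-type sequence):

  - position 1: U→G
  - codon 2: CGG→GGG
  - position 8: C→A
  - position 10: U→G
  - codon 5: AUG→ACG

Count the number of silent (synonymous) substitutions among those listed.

Codon 1: UUA (Leu) → GUA (Val) — missense.
Codon 2: CGG (Arg) → GGG (Gly) — missense.
Codon 3: CCU (Pro) → CAU (His) — missense.
Codon 4: UUG (Leu) → GUG (Val) — missense.
Codon 5: AUG (Met) → ACG (Thr) — missense.
Synonymous: 0 of 5.

0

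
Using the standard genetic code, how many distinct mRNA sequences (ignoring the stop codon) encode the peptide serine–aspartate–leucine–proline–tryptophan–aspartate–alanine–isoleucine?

6912

Ser: 6 codons.
Asp: 2 codons.
Leu: 6 codons.
Pro: 4 codons.
Trp: 1 codon.
Asp: 2 codons.
Ala: 4 codons.
Ile: 3 codons.
6 × 2 × 6 × 4 × 1 × 2 × 4 × 3 = 6912.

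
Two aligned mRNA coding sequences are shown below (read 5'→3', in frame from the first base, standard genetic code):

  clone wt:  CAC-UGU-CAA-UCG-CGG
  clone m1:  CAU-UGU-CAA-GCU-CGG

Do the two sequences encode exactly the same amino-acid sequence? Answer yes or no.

no

Codon 1: CAC His / CAU His — synonymous.
Codon 2: UGU Cys / UGU Cys — identical.
Codon 3: CAA Gln / CAA Gln — identical.
Codon 4: UCG Ser / GCU Ala — nonsynonymous.
Codon 5: CGG Arg / CGG Arg — identical.
Nonsynonymous differences: 1 → different protein.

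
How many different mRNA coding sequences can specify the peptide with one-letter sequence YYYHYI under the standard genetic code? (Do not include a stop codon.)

Tyr: 2 codons.
Tyr: 2 codons.
Tyr: 2 codons.
His: 2 codons.
Tyr: 2 codons.
Ile: 3 codons.
2 × 2 × 2 × 2 × 2 × 3 = 96.

96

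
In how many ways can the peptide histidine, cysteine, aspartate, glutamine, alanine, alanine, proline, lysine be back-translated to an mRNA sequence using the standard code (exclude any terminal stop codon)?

2048

His: 2 codons.
Cys: 2 codons.
Asp: 2 codons.
Gln: 2 codons.
Ala: 4 codons.
Ala: 4 codons.
Pro: 4 codons.
Lys: 2 codons.
2 × 2 × 2 × 2 × 4 × 4 × 4 × 2 = 2048.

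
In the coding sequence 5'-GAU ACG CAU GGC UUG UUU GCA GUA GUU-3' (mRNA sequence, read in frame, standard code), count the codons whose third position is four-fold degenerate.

5

Codon 1 GAU (Asp): third position 2-fold.
Codon 2 ACG (Thr): third position 4-fold.
Codon 3 CAU (His): third position 2-fold.
Codon 4 GGC (Gly): third position 4-fold.
Codon 5 UUG (Leu): third position 2-fold.
Codon 6 UUU (Phe): third position 2-fold.
Codon 7 GCA (Ala): third position 4-fold.
Codon 8 GUA (Val): third position 4-fold.
Codon 9 GUU (Val): third position 4-fold.
Four-fold degenerate third positions: 5.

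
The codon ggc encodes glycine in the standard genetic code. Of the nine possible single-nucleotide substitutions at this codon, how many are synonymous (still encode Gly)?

Position 1: none → 0 synonymous.
Position 2: none → 0 synonymous.
Position 3: GGT, GGA, GGG → 3 synonymous.
Total: 0 + 0 + 3 = 3.

3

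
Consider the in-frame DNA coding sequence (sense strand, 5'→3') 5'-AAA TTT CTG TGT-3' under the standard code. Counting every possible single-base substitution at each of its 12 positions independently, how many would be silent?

7

Codon 1 (AAA, Lys): 1 synonymous substitution.
Codon 2 (TTT, Phe): 1 synonymous substitution.
Codon 3 (CTG, Leu): 4 synonymous substitutions.
Codon 4 (TGT, Cys): 1 synonymous substitution.
Total: 1 + 1 + 4 + 1 = 7.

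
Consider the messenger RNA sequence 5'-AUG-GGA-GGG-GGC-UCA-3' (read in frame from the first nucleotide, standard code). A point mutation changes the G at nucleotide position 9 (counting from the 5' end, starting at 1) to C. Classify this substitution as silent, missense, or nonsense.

Position 9 falls in codon 3: GGG → Gly.
After the substitution the codon is GGC → Gly.
Both encode Gly, so the change is synonymous.

silent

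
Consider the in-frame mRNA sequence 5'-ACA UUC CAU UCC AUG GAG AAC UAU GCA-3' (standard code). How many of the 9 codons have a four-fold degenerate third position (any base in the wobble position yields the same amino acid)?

3

Codon 1 ACA (Thr): third position 4-fold.
Codon 2 UUC (Phe): third position 2-fold.
Codon 3 CAU (His): third position 2-fold.
Codon 4 UCC (Ser): third position 4-fold.
Codon 5 AUG (Met): third position 1-fold.
Codon 6 GAG (Glu): third position 2-fold.
Codon 7 AAC (Asn): third position 2-fold.
Codon 8 UAU (Tyr): third position 2-fold.
Codon 9 GCA (Ala): third position 4-fold.
Four-fold degenerate third positions: 3.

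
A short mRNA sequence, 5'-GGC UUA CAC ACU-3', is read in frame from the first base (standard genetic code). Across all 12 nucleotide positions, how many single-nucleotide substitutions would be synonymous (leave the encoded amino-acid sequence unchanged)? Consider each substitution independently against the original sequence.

Codon 1 (GGC, Gly): 3 synonymous substitutions.
Codon 2 (UUA, Leu): 2 synonymous substitutions.
Codon 3 (CAC, His): 1 synonymous substitution.
Codon 4 (ACU, Thr): 3 synonymous substitutions.
Total: 3 + 2 + 1 + 3 = 9.

9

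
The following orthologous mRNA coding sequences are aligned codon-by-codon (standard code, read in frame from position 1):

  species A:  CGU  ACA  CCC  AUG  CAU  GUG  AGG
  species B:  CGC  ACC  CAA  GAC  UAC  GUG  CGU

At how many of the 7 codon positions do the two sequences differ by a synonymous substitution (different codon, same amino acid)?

Codon 1: CGU Arg / CGC Arg — synonymous.
Codon 2: ACA Thr / ACC Thr — synonymous.
Codon 3: CCC Pro / CAA Gln — nonsynonymous.
Codon 4: AUG Met / GAC Asp — nonsynonymous.
Codon 5: CAU His / UAC Tyr — nonsynonymous.
Codon 6: GUG Val / GUG Val — identical.
Codon 7: AGG Arg / CGU Arg — synonymous.
Synonymous differences: 3.

3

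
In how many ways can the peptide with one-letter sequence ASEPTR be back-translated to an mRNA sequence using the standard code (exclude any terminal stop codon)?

4608

Ala: 4 codons.
Ser: 6 codons.
Glu: 2 codons.
Pro: 4 codons.
Thr: 4 codons.
Arg: 6 codons.
4 × 6 × 2 × 4 × 4 × 6 = 4608.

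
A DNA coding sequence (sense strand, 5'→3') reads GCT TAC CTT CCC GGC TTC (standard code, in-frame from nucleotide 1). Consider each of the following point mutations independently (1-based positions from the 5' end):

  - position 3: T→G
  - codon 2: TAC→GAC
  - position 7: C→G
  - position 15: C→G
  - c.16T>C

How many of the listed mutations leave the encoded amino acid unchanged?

Codon 1: GCT (Ala) → GCG (Ala) — synonymous.
Codon 2: TAC (Tyr) → GAC (Asp) — missense.
Codon 3: CTT (Leu) → GTT (Val) — missense.
Codon 5: GGC (Gly) → GGG (Gly) — synonymous.
Codon 6: TTC (Phe) → CTC (Leu) — missense.
Synonymous: 2 of 5.

2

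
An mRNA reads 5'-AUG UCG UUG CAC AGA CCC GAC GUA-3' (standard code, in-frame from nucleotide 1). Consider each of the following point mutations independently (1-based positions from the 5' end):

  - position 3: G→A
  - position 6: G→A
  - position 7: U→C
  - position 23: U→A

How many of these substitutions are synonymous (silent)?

2

Codon 1: AUG (Met) → AUA (Ile) — missense.
Codon 2: UCG (Ser) → UCA (Ser) — synonymous.
Codon 3: UUG (Leu) → CUG (Leu) — synonymous.
Codon 8: GUA (Val) → GAA (Glu) — missense.
Synonymous: 2 of 4.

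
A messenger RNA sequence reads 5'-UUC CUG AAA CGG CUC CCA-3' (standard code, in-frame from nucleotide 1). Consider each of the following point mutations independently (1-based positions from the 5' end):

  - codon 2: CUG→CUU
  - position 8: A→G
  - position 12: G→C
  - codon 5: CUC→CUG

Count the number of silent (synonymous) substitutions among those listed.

3

Codon 2: CUG (Leu) → CUU (Leu) — synonymous.
Codon 3: AAA (Lys) → AGA (Arg) — missense.
Codon 4: CGG (Arg) → CGC (Arg) — synonymous.
Codon 5: CUC (Leu) → CUG (Leu) — synonymous.
Synonymous: 3 of 4.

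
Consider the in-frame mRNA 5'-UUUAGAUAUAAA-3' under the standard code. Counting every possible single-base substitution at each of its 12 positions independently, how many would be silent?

Codon 1 (UUU, Phe): 1 synonymous substitution.
Codon 2 (AGA, Arg): 2 synonymous substitutions.
Codon 3 (UAU, Tyr): 1 synonymous substitution.
Codon 4 (AAA, Lys): 1 synonymous substitution.
Total: 1 + 2 + 1 + 1 = 5.

5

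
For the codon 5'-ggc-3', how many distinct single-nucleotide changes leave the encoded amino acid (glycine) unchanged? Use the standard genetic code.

Position 1: none → 0 synonymous.
Position 2: none → 0 synonymous.
Position 3: GGU, GGA, GGG → 3 synonymous.
Total: 0 + 0 + 3 = 3.

3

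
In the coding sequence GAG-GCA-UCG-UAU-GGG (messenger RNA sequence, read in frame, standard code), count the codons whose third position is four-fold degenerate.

3

Codon 1 GAG (Glu): third position 2-fold.
Codon 2 GCA (Ala): third position 4-fold.
Codon 3 UCG (Ser): third position 4-fold.
Codon 4 UAU (Tyr): third position 2-fold.
Codon 5 GGG (Gly): third position 4-fold.
Four-fold degenerate third positions: 3.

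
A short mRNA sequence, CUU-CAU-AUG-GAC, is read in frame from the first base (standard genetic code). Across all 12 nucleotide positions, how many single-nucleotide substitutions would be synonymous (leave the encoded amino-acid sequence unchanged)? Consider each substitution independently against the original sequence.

Codon 1 (CUU, Leu): 3 synonymous substitutions.
Codon 2 (CAU, His): 1 synonymous substitution.
Codon 3 (AUG, Met): 0 synonymous substitutions.
Codon 4 (GAC, Asp): 1 synonymous substitution.
Total: 3 + 1 + 0 + 1 = 5.

5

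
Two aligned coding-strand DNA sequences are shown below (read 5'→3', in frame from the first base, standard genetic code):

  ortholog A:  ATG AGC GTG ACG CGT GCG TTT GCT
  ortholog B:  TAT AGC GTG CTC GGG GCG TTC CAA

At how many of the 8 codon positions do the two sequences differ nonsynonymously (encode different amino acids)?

Codon 1: ATG Met / TAT Tyr — nonsynonymous.
Codon 2: AGC Ser / AGC Ser — identical.
Codon 3: GTG Val / GTG Val — identical.
Codon 4: ACG Thr / CTC Leu — nonsynonymous.
Codon 5: CGT Arg / GGG Gly — nonsynonymous.
Codon 6: GCG Ala / GCG Ala — identical.
Codon 7: TTT Phe / TTC Phe — synonymous.
Codon 8: GCT Ala / CAA Gln — nonsynonymous.
Nonsynonymous differences: 4.

4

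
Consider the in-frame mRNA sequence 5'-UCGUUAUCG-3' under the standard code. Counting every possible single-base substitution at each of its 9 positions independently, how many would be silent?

8

Codon 1 (UCG, Ser): 3 synonymous substitutions.
Codon 2 (UUA, Leu): 2 synonymous substitutions.
Codon 3 (UCG, Ser): 3 synonymous substitutions.
Total: 3 + 2 + 3 = 8.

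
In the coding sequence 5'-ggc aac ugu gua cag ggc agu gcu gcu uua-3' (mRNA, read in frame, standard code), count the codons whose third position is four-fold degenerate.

5

Codon 1 GGC (Gly): third position 4-fold.
Codon 2 AAC (Asn): third position 2-fold.
Codon 3 UGU (Cys): third position 2-fold.
Codon 4 GUA (Val): third position 4-fold.
Codon 5 CAG (Gln): third position 2-fold.
Codon 6 GGC (Gly): third position 4-fold.
Codon 7 AGU (Ser): third position 2-fold.
Codon 8 GCU (Ala): third position 4-fold.
Codon 9 GCU (Ala): third position 4-fold.
Codon 10 UUA (Leu): third position 2-fold.
Four-fold degenerate third positions: 5.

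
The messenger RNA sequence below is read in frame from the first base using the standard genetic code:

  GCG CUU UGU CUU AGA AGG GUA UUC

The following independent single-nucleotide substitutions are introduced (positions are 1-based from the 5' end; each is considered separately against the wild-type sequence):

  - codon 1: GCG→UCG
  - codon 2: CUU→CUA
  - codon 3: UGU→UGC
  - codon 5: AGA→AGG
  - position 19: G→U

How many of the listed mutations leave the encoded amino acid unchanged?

Codon 1: GCG (Ala) → UCG (Ser) — missense.
Codon 2: CUU (Leu) → CUA (Leu) — synonymous.
Codon 3: UGU (Cys) → UGC (Cys) — synonymous.
Codon 5: AGA (Arg) → AGG (Arg) — synonymous.
Codon 7: GUA (Val) → UUA (Leu) — missense.
Synonymous: 3 of 5.

3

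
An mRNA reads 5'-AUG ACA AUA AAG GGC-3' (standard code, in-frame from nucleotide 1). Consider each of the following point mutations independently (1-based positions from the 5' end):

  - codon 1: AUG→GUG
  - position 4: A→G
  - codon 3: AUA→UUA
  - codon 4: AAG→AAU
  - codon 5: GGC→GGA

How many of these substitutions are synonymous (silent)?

Codon 1: AUG (Met) → GUG (Val) — missense.
Codon 2: ACA (Thr) → GCA (Ala) — missense.
Codon 3: AUA (Ile) → UUA (Leu) — missense.
Codon 4: AAG (Lys) → AAU (Asn) — missense.
Codon 5: GGC (Gly) → GGA (Gly) — synonymous.
Synonymous: 1 of 5.

1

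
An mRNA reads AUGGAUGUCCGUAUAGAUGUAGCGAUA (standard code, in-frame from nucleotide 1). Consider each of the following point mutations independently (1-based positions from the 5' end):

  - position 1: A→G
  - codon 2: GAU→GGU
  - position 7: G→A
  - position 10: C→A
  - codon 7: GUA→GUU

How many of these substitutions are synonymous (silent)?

Codon 1: AUG (Met) → GUG (Val) — missense.
Codon 2: GAU (Asp) → GGU (Gly) — missense.
Codon 3: GUC (Val) → AUC (Ile) — missense.
Codon 4: CGU (Arg) → AGU (Ser) — missense.
Codon 7: GUA (Val) → GUU (Val) — synonymous.
Synonymous: 1 of 5.

1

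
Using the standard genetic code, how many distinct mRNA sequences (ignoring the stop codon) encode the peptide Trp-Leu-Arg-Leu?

216

Trp: 1 codon.
Leu: 6 codons.
Arg: 6 codons.
Leu: 6 codons.
1 × 6 × 6 × 6 = 216.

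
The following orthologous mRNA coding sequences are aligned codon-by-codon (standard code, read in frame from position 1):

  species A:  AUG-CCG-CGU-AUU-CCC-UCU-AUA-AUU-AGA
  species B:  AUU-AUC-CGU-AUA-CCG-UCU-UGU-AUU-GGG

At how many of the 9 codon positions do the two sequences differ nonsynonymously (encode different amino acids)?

4

Codon 1: AUG Met / AUU Ile — nonsynonymous.
Codon 2: CCG Pro / AUC Ile — nonsynonymous.
Codon 3: CGU Arg / CGU Arg — identical.
Codon 4: AUU Ile / AUA Ile — synonymous.
Codon 5: CCC Pro / CCG Pro — synonymous.
Codon 6: UCU Ser / UCU Ser — identical.
Codon 7: AUA Ile / UGU Cys — nonsynonymous.
Codon 8: AUU Ile / AUU Ile — identical.
Codon 9: AGA Arg / GGG Gly — nonsynonymous.
Nonsynonymous differences: 4.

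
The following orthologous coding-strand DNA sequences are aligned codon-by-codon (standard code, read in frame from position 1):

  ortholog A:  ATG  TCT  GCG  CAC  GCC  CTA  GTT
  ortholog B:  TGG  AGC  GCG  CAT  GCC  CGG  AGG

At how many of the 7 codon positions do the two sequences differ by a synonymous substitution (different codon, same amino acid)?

2

Codon 1: ATG Met / TGG Trp — nonsynonymous.
Codon 2: TCT Ser / AGC Ser — synonymous.
Codon 3: GCG Ala / GCG Ala — identical.
Codon 4: CAC His / CAT His — synonymous.
Codon 5: GCC Ala / GCC Ala — identical.
Codon 6: CTA Leu / CGG Arg — nonsynonymous.
Codon 7: GTT Val / AGG Arg — nonsynonymous.
Synonymous differences: 2.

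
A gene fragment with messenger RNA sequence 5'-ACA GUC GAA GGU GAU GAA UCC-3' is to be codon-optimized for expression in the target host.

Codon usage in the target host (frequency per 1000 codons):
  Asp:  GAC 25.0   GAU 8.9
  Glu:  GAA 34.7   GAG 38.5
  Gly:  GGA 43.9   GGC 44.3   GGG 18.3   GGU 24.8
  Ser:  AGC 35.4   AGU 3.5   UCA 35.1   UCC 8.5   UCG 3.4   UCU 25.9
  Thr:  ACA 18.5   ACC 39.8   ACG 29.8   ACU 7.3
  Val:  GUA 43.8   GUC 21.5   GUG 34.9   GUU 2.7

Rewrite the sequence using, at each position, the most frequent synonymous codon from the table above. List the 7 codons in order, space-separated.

Codon 1 (Thr): best is ACC at 39.8.
Codon 2 (Val): best is GUA at 43.8.
Codon 3 (Glu): best is GAG at 38.5.
Codon 4 (Gly): best is GGC at 44.3.
Codon 5 (Asp): best is GAC at 25.0.
Codon 6 (Glu): best is GAG at 38.5.
Codon 7 (Ser): best is AGC at 35.4.

ACC GUA GAG GGC GAC GAG AGC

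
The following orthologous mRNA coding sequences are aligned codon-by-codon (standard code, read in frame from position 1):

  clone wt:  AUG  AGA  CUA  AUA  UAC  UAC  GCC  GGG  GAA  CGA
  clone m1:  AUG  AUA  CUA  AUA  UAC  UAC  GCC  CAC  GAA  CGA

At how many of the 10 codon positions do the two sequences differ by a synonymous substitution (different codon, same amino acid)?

0

Codon 1: AUG Met / AUG Met — identical.
Codon 2: AGA Arg / AUA Ile — nonsynonymous.
Codon 3: CUA Leu / CUA Leu — identical.
Codon 4: AUA Ile / AUA Ile — identical.
Codon 5: UAC Tyr / UAC Tyr — identical.
Codon 6: UAC Tyr / UAC Tyr — identical.
Codon 7: GCC Ala / GCC Ala — identical.
Codon 8: GGG Gly / CAC His — nonsynonymous.
Codon 9: GAA Glu / GAA Glu — identical.
Codon 10: CGA Arg / CGA Arg — identical.
Synonymous differences: 0.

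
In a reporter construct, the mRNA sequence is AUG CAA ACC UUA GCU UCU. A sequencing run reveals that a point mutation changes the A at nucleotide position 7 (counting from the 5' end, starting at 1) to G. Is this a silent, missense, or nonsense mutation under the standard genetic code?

missense

Position 7 falls in codon 3: ACC → Thr.
After the substitution the codon is GCC → Ala.
Thr ≠ Ala, so this is a missense mutation.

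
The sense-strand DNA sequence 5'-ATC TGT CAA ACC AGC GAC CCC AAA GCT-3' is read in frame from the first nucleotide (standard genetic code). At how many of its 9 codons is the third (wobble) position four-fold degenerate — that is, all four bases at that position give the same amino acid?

Codon 1 ATC (Ile): third position 3-fold.
Codon 2 TGT (Cys): third position 2-fold.
Codon 3 CAA (Gln): third position 2-fold.
Codon 4 ACC (Thr): third position 4-fold.
Codon 5 AGC (Ser): third position 2-fold.
Codon 6 GAC (Asp): third position 2-fold.
Codon 7 CCC (Pro): third position 4-fold.
Codon 8 AAA (Lys): third position 2-fold.
Codon 9 GCT (Ala): third position 4-fold.
Four-fold degenerate third positions: 3.

3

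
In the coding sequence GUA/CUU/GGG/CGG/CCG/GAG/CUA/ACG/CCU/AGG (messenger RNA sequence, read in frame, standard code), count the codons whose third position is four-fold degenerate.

8

Codon 1 GUA (Val): third position 4-fold.
Codon 2 CUU (Leu): third position 4-fold.
Codon 3 GGG (Gly): third position 4-fold.
Codon 4 CGG (Arg): third position 4-fold.
Codon 5 CCG (Pro): third position 4-fold.
Codon 6 GAG (Glu): third position 2-fold.
Codon 7 CUA (Leu): third position 4-fold.
Codon 8 ACG (Thr): third position 4-fold.
Codon 9 CCU (Pro): third position 4-fold.
Codon 10 AGG (Arg): third position 2-fold.
Four-fold degenerate third positions: 8.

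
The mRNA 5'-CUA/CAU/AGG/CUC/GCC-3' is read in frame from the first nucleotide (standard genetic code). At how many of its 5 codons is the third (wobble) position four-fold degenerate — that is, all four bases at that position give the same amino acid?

Codon 1 CUA (Leu): third position 4-fold.
Codon 2 CAU (His): third position 2-fold.
Codon 3 AGG (Arg): third position 2-fold.
Codon 4 CUC (Leu): third position 4-fold.
Codon 5 GCC (Ala): third position 4-fold.
Four-fold degenerate third positions: 3.

3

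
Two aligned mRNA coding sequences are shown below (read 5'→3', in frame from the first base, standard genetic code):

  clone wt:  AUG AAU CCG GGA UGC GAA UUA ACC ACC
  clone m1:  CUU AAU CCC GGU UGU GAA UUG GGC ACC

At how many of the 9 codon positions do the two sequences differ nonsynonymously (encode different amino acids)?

2

Codon 1: AUG Met / CUU Leu — nonsynonymous.
Codon 2: AAU Asn / AAU Asn — identical.
Codon 3: CCG Pro / CCC Pro — synonymous.
Codon 4: GGA Gly / GGU Gly — synonymous.
Codon 5: UGC Cys / UGU Cys — synonymous.
Codon 6: GAA Glu / GAA Glu — identical.
Codon 7: UUA Leu / UUG Leu — synonymous.
Codon 8: ACC Thr / GGC Gly — nonsynonymous.
Codon 9: ACC Thr / ACC Thr — identical.
Nonsynonymous differences: 2.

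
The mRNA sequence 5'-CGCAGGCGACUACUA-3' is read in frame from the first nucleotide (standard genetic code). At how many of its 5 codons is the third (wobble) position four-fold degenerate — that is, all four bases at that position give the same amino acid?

4

Codon 1 CGC (Arg): third position 4-fold.
Codon 2 AGG (Arg): third position 2-fold.
Codon 3 CGA (Arg): third position 4-fold.
Codon 4 CUA (Leu): third position 4-fold.
Codon 5 CUA (Leu): third position 4-fold.
Four-fold degenerate third positions: 4.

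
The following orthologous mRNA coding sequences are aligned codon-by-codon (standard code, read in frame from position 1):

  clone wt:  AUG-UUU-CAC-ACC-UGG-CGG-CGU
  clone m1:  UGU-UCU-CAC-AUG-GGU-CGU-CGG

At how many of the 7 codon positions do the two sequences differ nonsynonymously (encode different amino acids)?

Codon 1: AUG Met / UGU Cys — nonsynonymous.
Codon 2: UUU Phe / UCU Ser — nonsynonymous.
Codon 3: CAC His / CAC His — identical.
Codon 4: ACC Thr / AUG Met — nonsynonymous.
Codon 5: UGG Trp / GGU Gly — nonsynonymous.
Codon 6: CGG Arg / CGU Arg — synonymous.
Codon 7: CGU Arg / CGG Arg — synonymous.
Nonsynonymous differences: 4.

4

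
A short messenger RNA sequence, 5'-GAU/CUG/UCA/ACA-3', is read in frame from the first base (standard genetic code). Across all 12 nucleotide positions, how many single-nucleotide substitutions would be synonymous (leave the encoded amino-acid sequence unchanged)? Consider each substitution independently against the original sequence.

Codon 1 (GAU, Asp): 1 synonymous substitution.
Codon 2 (CUG, Leu): 4 synonymous substitutions.
Codon 3 (UCA, Ser): 3 synonymous substitutions.
Codon 4 (ACA, Thr): 3 synonymous substitutions.
Total: 1 + 4 + 3 + 3 = 11.

11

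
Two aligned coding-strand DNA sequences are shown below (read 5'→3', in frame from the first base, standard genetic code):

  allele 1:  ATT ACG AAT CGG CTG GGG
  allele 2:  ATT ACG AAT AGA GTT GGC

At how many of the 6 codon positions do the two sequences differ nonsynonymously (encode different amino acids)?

Codon 1: ATT Ile / ATT Ile — identical.
Codon 2: ACG Thr / ACG Thr — identical.
Codon 3: AAT Asn / AAT Asn — identical.
Codon 4: CGG Arg / AGA Arg — synonymous.
Codon 5: CTG Leu / GTT Val — nonsynonymous.
Codon 6: GGG Gly / GGC Gly — synonymous.
Nonsynonymous differences: 1.

1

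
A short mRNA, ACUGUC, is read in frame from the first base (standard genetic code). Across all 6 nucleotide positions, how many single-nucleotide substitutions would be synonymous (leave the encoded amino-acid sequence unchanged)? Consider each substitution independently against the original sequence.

Codon 1 (ACU, Thr): 3 synonymous substitutions.
Codon 2 (GUC, Val): 3 synonymous substitutions.
Total: 3 + 3 = 6.

6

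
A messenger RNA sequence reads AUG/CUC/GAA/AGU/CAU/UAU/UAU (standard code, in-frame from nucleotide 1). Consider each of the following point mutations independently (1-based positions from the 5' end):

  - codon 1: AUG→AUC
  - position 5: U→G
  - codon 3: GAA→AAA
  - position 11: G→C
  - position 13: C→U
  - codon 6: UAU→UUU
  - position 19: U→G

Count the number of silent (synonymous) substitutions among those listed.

0

Codon 1: AUG (Met) → AUC (Ile) — missense.
Codon 2: CUC (Leu) → CGC (Arg) — missense.
Codon 3: GAA (Glu) → AAA (Lys) — missense.
Codon 4: AGU (Ser) → ACU (Thr) — missense.
Codon 5: CAU (His) → UAU (Tyr) — missense.
Codon 6: UAU (Tyr) → UUU (Phe) — missense.
Codon 7: UAU (Tyr) → GAU (Asp) — missense.
Synonymous: 0 of 7.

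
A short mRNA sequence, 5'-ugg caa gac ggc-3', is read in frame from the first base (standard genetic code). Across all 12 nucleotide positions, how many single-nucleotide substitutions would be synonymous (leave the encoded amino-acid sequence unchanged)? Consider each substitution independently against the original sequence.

5

Codon 1 (UGG, Trp): 0 synonymous substitutions.
Codon 2 (CAA, Gln): 1 synonymous substitution.
Codon 3 (GAC, Asp): 1 synonymous substitution.
Codon 4 (GGC, Gly): 3 synonymous substitutions.
Total: 0 + 1 + 1 + 3 = 5.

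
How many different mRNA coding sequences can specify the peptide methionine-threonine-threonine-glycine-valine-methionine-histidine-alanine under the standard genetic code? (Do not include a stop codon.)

Met: 1 codon.
Thr: 4 codons.
Thr: 4 codons.
Gly: 4 codons.
Val: 4 codons.
Met: 1 codon.
His: 2 codons.
Ala: 4 codons.
1 × 4 × 4 × 4 × 4 × 1 × 2 × 4 = 2048.

2048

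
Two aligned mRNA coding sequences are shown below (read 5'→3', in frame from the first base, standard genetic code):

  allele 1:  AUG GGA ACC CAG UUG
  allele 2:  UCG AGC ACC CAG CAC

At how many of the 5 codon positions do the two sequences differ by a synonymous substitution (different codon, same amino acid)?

0

Codon 1: AUG Met / UCG Ser — nonsynonymous.
Codon 2: GGA Gly / AGC Ser — nonsynonymous.
Codon 3: ACC Thr / ACC Thr — identical.
Codon 4: CAG Gln / CAG Gln — identical.
Codon 5: UUG Leu / CAC His — nonsynonymous.
Synonymous differences: 0.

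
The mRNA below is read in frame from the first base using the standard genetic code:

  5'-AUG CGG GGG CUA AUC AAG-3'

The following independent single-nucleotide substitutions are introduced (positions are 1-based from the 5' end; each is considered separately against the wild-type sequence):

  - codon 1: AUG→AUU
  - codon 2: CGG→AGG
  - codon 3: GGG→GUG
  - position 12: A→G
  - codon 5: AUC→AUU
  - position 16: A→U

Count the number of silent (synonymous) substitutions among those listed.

3

Codon 1: AUG (Met) → AUU (Ile) — missense.
Codon 2: CGG (Arg) → AGG (Arg) — synonymous.
Codon 3: GGG (Gly) → GUG (Val) — missense.
Codon 4: CUA (Leu) → CUG (Leu) — synonymous.
Codon 5: AUC (Ile) → AUU (Ile) — synonymous.
Codon 6: AAG (Lys) → UAG (Stop) — nonsense.
Synonymous: 3 of 6.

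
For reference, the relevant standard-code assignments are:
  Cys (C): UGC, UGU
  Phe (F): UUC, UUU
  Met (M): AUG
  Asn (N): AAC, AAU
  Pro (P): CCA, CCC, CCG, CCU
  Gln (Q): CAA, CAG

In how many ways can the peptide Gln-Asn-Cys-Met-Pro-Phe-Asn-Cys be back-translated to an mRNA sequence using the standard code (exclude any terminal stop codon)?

Gln: 2 codons.
Asn: 2 codons.
Cys: 2 codons.
Met: 1 codon.
Pro: 4 codons.
Phe: 2 codons.
Asn: 2 codons.
Cys: 2 codons.
2 × 2 × 2 × 1 × 4 × 2 × 2 × 2 = 256.

256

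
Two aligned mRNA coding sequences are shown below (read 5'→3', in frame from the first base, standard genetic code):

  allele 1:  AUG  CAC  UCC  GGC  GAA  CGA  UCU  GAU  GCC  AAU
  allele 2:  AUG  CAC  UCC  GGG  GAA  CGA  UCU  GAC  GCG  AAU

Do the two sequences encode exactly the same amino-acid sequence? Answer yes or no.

Codon 1: AUG Met / AUG Met — identical.
Codon 2: CAC His / CAC His — identical.
Codon 3: UCC Ser / UCC Ser — identical.
Codon 4: GGC Gly / GGG Gly — synonymous.
Codon 5: GAA Glu / GAA Glu — identical.
Codon 6: CGA Arg / CGA Arg — identical.
Codon 7: UCU Ser / UCU Ser — identical.
Codon 8: GAU Asp / GAC Asp — synonymous.
Codon 9: GCC Ala / GCG Ala — synonymous.
Codon 10: AAU Asn / AAU Asn — identical.
Nonsynonymous differences: 0 → same protein.

yes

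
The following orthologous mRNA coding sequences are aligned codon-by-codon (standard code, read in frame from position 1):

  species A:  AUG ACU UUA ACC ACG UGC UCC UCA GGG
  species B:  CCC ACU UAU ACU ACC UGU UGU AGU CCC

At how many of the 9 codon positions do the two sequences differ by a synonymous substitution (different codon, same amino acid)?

Codon 1: AUG Met / CCC Pro — nonsynonymous.
Codon 2: ACU Thr / ACU Thr — identical.
Codon 3: UUA Leu / UAU Tyr — nonsynonymous.
Codon 4: ACC Thr / ACU Thr — synonymous.
Codon 5: ACG Thr / ACC Thr — synonymous.
Codon 6: UGC Cys / UGU Cys — synonymous.
Codon 7: UCC Ser / UGU Cys — nonsynonymous.
Codon 8: UCA Ser / AGU Ser — synonymous.
Codon 9: GGG Gly / CCC Pro — nonsynonymous.
Synonymous differences: 4.

4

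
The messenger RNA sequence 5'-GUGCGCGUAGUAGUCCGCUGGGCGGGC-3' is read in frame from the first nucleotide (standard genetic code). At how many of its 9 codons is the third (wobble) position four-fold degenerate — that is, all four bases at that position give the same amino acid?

8

Codon 1 GUG (Val): third position 4-fold.
Codon 2 CGC (Arg): third position 4-fold.
Codon 3 GUA (Val): third position 4-fold.
Codon 4 GUA (Val): third position 4-fold.
Codon 5 GUC (Val): third position 4-fold.
Codon 6 CGC (Arg): third position 4-fold.
Codon 7 UGG (Trp): third position 1-fold.
Codon 8 GCG (Ala): third position 4-fold.
Codon 9 GGC (Gly): third position 4-fold.
Four-fold degenerate third positions: 8.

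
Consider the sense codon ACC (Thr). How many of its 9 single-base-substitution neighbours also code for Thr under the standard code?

Position 1: none → 0 synonymous.
Position 2: none → 0 synonymous.
Position 3: ACU, ACA, ACG → 3 synonymous.
Total: 0 + 0 + 3 = 3.

3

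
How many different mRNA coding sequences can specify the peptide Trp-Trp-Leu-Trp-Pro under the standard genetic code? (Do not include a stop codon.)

Trp: 1 codon.
Trp: 1 codon.
Leu: 6 codons.
Trp: 1 codon.
Pro: 4 codons.
1 × 1 × 6 × 1 × 4 = 24.

24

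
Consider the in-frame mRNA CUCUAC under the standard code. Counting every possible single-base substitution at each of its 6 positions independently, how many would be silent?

4

Codon 1 (CUC, Leu): 3 synonymous substitutions.
Codon 2 (UAC, Tyr): 1 synonymous substitution.
Total: 3 + 1 = 4.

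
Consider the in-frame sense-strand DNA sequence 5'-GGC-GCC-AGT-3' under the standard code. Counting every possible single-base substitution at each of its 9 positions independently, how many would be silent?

Codon 1 (GGC, Gly): 3 synonymous substitutions.
Codon 2 (GCC, Ala): 3 synonymous substitutions.
Codon 3 (AGT, Ser): 1 synonymous substitution.
Total: 3 + 3 + 1 = 7.

7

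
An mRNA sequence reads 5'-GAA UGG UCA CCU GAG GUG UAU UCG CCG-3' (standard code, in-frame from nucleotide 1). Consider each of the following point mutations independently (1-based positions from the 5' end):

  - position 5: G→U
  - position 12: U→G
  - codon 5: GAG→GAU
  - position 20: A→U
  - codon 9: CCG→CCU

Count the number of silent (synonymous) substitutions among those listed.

2

Codon 2: UGG (Trp) → UUG (Leu) — missense.
Codon 4: CCU (Pro) → CCG (Pro) — synonymous.
Codon 5: GAG (Glu) → GAU (Asp) — missense.
Codon 7: UAU (Tyr) → UUU (Phe) — missense.
Codon 9: CCG (Pro) → CCU (Pro) — synonymous.
Synonymous: 2 of 5.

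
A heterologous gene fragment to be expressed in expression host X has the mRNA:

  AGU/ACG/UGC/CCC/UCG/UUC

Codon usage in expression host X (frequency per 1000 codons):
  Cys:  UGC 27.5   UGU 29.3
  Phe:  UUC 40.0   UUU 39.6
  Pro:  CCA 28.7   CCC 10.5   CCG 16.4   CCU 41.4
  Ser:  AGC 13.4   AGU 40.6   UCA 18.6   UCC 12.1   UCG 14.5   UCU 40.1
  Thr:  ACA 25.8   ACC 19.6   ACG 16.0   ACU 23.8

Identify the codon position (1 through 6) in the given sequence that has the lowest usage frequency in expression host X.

4

Codon 1 AGU (Ser): 40.6 per 1000.
Codon 2 ACG (Thr): 16.0 per 1000.
Codon 3 UGC (Cys): 27.5 per 1000.
Codon 4 CCC (Pro): 10.5 per 1000.
Codon 5 UCG (Ser): 14.5 per 1000.
Codon 6 UUC (Phe): 40.0 per 1000.
Lowest frequency is 10.5 at codon 4.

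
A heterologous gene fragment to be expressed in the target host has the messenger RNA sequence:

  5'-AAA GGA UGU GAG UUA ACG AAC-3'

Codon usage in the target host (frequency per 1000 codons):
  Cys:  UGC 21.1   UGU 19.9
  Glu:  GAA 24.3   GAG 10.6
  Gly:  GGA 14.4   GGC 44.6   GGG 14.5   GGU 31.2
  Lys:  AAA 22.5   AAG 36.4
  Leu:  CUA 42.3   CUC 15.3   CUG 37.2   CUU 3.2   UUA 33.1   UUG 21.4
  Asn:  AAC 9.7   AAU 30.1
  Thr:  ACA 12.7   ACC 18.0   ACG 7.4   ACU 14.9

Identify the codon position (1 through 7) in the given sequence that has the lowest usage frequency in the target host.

6

Codon 1 AAA (Lys): 22.5 per 1000.
Codon 2 GGA (Gly): 14.4 per 1000.
Codon 3 UGU (Cys): 19.9 per 1000.
Codon 4 GAG (Glu): 10.6 per 1000.
Codon 5 UUA (Leu): 33.1 per 1000.
Codon 6 ACG (Thr): 7.4 per 1000.
Codon 7 AAC (Asn): 9.7 per 1000.
Lowest frequency is 7.4 at codon 6.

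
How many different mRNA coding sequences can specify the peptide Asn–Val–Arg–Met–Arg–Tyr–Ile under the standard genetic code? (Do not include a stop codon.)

Asn: 2 codons.
Val: 4 codons.
Arg: 6 codons.
Met: 1 codon.
Arg: 6 codons.
Tyr: 2 codons.
Ile: 3 codons.
2 × 4 × 6 × 1 × 6 × 2 × 3 = 1728.

1728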